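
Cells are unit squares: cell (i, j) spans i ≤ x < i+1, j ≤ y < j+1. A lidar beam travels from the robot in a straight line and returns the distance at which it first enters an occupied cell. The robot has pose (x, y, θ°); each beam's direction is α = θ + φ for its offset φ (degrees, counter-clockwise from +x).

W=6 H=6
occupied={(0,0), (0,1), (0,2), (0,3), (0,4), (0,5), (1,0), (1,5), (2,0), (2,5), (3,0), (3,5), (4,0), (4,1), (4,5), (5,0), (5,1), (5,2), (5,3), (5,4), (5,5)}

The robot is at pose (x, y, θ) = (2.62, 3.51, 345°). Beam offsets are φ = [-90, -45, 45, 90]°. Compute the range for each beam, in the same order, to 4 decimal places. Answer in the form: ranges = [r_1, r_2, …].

beam 1: φ=-90°, α=255°
  d=(-0.2588,-0.9659)  start (2,3)  tX=2.3955 tY=0.5280  stride 1/|dx|=3.8637 1/|dy|=1.0353
    cross y-line → (2,2), t=0.5280
    cross y-line → (2,1), t=1.5633
    cross x-line → (1,1), t=2.3955
    cross y-line → (1,0), t=2.5985 (wall)
  → r_1 = 2.5985
beam 2: φ=-45°, α=300°
  d=(0.5000,-0.8660)  start (2,3)  tX=0.7600 tY=0.5889  stride 1/|dx|=2.0000 1/|dy|=1.1547
    cross y-line → (2,2), t=0.5889
    cross x-line → (3,2), t=0.7600
    cross y-line → (3,1), t=1.7436
    cross x-line → (4,1), t=2.7600 (wall)
  → r_2 = 2.7600
beam 3: φ=45°, α=30°
  d=(0.8660,0.5000)  start (2,3)  tX=0.4388 tY=0.9800  stride 1/|dx|=1.1547 1/|dy|=2.0000
    cross x-line → (3,3), t=0.4388
    cross y-line → (3,4), t=0.9800
    cross x-line → (4,4), t=1.5935
    cross x-line → (5,4), t=2.7482 (wall)
  → r_3 = 2.7482
beam 4: φ=90°, α=75°
  d=(0.2588,0.9659)  start (2,3)  tX=1.4682 tY=0.5073  stride 1/|dx|=3.8637 1/|dy|=1.0353
    cross y-line → (2,4), t=0.5073
    cross x-line → (3,4), t=1.4682
    cross y-line → (3,5), t=1.5426 (wall)
  → r_4 = 1.5426

ranges = [2.5985, 2.7600, 2.7482, 1.5426]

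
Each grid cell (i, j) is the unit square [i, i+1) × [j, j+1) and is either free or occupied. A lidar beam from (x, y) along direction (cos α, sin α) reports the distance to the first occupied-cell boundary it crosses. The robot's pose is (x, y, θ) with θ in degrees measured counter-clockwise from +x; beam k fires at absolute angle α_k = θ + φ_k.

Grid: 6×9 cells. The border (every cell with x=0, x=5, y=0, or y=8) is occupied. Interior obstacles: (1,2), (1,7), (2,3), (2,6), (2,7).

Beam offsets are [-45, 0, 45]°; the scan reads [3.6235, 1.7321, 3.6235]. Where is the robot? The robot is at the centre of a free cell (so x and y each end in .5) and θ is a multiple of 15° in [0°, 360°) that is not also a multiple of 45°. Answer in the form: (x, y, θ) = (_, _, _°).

(x, y, θ) = (4.5, 4.5, 210°)

Enumerate (i+0.5, j+0.5, θ) over the 23 free cells and 16 admissible headings. For each, cast all 3 beams and compare to the given ranges.
  (1.5, 5.5, 300°): beam 1 = 1.9319 ≠ 3.6235 ✗
  (4.5, 6.5, 345°): beam 1 = 1.0000 ≠ 3.6235 ✗
  (2.5, 5.5, 75°): beam 1 = 2.8868 ≠ 3.6235 ✗
  (3.5, 6.5, 330°): beam 1 = 5.6940 ≠ 3.6235 ✗
  …
  (4.5, 4.5, 210°): r_1=3.6235, r_2=1.7321, r_3=3.6235 — all match ✓
No second candidate reproduces the full scan.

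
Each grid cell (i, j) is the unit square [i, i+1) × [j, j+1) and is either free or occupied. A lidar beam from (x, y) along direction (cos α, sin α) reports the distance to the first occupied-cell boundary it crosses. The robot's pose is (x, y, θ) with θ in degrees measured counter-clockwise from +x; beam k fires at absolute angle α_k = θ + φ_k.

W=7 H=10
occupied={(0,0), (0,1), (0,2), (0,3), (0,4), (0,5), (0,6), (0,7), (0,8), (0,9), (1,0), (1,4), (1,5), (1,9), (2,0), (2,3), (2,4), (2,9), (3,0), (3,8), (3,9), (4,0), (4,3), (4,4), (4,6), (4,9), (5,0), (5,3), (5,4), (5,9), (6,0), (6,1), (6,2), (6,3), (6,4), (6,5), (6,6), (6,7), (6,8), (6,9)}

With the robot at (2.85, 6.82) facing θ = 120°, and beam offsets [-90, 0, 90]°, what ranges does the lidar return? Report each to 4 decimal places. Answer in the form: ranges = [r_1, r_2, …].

ranges = [3.6373, 2.5172, 1.6400]

beam 1: φ=-90°, α=30°
  d=(0.8660,0.5000)  start (2,6)  tX=0.1732 tY=0.3600  stride 1/|dx|=1.1547 1/|dy|=2.0000
    cross x-line → (3,6), t=0.1732
    cross y-line → (3,7), t=0.3600
    cross x-line → (4,7), t=1.3279
    cross y-line → (4,8), t=2.3600
    cross x-line → (5,8), t=2.4826
    cross x-line → (6,8), t=3.6373 (wall)
  → r_1 = 3.6373
beam 2: φ=0°, α=120°
  d=(-0.5000,0.8660)  start (2,6)  tX=1.7000 tY=0.2078  stride 1/|dx|=2.0000 1/|dy|=1.1547
    cross y-line → (2,7), t=0.2078
    cross y-line → (2,8), t=1.3625
    cross x-line → (1,8), t=1.7000
    cross y-line → (1,9), t=2.5172 (wall)
  → r_2 = 2.5172
beam 3: φ=90°, α=210°
  d=(-0.8660,-0.5000)  start (2,6)  tX=0.9815 tY=1.6400  stride 1/|dx|=1.1547 1/|dy|=2.0000
    cross x-line → (1,6), t=0.9815
    cross y-line → (1,5), t=1.6400 (wall)
  → r_3 = 1.6400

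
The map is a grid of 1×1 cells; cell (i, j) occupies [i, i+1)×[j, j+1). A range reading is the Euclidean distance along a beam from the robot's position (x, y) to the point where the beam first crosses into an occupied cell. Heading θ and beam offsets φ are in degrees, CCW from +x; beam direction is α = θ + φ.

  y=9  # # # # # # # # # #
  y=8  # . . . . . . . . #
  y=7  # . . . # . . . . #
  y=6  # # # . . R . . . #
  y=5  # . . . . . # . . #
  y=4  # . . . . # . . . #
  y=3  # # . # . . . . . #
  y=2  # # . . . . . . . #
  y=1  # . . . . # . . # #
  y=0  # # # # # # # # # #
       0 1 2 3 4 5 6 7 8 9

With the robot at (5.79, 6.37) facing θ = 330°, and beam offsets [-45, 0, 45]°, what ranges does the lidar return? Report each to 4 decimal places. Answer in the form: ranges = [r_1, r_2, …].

ranges = [0.8114, 0.7400, 3.3232]

beam 1: φ=-45°, α=285°
  cosα=0.2588 sinα=-0.9659 | (5,6) | tMaxX 0.8114 tMaxY 0.3831 | tΔX 3.8637 tΔY 1.0353
    t=0.3831 [y] (5,5)
    t=0.8114 [x] (6,5) — stop
  → r_1 = 0.8114
beam 2: φ=0°, α=330°
  cosα=0.8660 sinα=-0.5000 | (5,6) | tMaxX 0.2425 tMaxY 0.7400 | tΔX 1.1547 tΔY 2.0000
    t=0.2425 [x] (6,6)
    t=0.7400 [y] (6,5) — stop
  → r_2 = 0.7400
beam 3: φ=45°, α=15°
  cosα=0.9659 sinα=0.2588 | (5,6) | tMaxX 0.2174 tMaxY 2.4341 | tΔX 1.0353 tΔY 3.8637
    t=0.2174 [x] (6,6)
    t=1.2527 [x] (7,6)
    t=2.2880 [x] (8,6)
    t=2.4341 [y] (8,7)
    t=3.3232 [x] (9,7) — stop
  → r_3 = 3.3232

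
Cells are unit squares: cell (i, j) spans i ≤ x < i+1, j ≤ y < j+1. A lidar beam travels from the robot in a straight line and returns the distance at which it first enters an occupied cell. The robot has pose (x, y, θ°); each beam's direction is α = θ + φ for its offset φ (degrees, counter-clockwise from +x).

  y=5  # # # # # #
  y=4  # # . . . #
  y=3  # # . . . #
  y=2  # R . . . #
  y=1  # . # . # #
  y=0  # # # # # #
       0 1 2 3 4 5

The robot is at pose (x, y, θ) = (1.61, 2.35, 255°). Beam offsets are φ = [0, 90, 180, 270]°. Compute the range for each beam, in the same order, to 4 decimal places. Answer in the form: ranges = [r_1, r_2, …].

ranges = [1.3976, 1.3523, 0.6729, 0.6315]

beam 1: φ=0°, α=255°
  dir = (cos 255°, sin 255°) = (-0.2588, -0.9659); from cell (1,2)
  next x-line at t=2.3569, next y-line at t=0.3623; Δt_x=3.8637, Δt_y=1.0353
    y: enter (1,1) at t=0.3623
    y: enter (1,0) at t=1.3976 ← occupied
  → r_1 = 1.3976
beam 2: φ=90°, α=345°
  dir = (cos 345°, sin 345°) = (0.9659, -0.2588); from cell (1,2)
  next x-line at t=0.4038, next y-line at t=1.3523; Δt_x=1.0353, Δt_y=3.8637
    x: enter (2,2) at t=0.4038
    y: enter (2,1) at t=1.3523 ← occupied
  → r_2 = 1.3523
beam 3: φ=180°, α=75°
  dir = (cos 75°, sin 75°) = (0.2588, 0.9659); from cell (1,2)
  next x-line at t=1.5068, next y-line at t=0.6729; Δt_x=3.8637, Δt_y=1.0353
    y: enter (1,3) at t=0.6729 ← occupied
  → r_3 = 0.6729
beam 4: φ=270°, α=165°
  dir = (cos 165°, sin 165°) = (-0.9659, 0.2588); from cell (1,2)
  next x-line at t=0.6315, next y-line at t=2.5114; Δt_x=1.0353, Δt_y=3.8637
    x: enter (0,2) at t=0.6315 ← occupied
  → r_4 = 0.6315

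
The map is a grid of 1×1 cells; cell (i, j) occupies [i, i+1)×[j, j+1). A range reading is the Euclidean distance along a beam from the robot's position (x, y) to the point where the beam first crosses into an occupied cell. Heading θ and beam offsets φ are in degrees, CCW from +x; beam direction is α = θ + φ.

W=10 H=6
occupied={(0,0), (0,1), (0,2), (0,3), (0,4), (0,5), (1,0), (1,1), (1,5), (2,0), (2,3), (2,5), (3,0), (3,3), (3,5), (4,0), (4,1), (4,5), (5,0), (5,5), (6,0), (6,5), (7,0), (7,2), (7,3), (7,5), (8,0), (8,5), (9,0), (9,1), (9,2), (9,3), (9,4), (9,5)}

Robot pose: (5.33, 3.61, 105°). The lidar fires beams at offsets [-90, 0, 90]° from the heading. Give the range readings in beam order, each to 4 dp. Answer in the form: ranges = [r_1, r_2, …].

ranges = [3.7995, 1.4390, 1.3769]

beam 1: φ=-90°, α=15°
  dir = (cos 15°, sin 15°) = (0.9659, 0.2588); from cell (5,3)
  next x-line at t=0.6936, next y-line at t=1.5068; Δt_x=1.0353, Δt_y=3.8637
    x: enter (6,3) at t=0.6936
    y: enter (6,4) at t=1.5068
    x: enter (7,4) at t=1.7289
    x: enter (8,4) at t=2.7642
    x: enter (9,4) at t=3.7995 ← occupied
  → r_1 = 3.7995
beam 2: φ=0°, α=105°
  dir = (cos 105°, sin 105°) = (-0.2588, 0.9659); from cell (5,3)
  next x-line at t=1.2750, next y-line at t=0.4038; Δt_x=3.8637, Δt_y=1.0353
    y: enter (5,4) at t=0.4038
    x: enter (4,4) at t=1.2750
    y: enter (4,5) at t=1.4390 ← occupied
  → r_2 = 1.4390
beam 3: φ=90°, α=195°
  dir = (cos 195°, sin 195°) = (-0.9659, -0.2588); from cell (5,3)
  next x-line at t=0.3416, next y-line at t=2.3569; Δt_x=1.0353, Δt_y=3.8637
    x: enter (4,3) at t=0.3416
    x: enter (3,3) at t=1.3769 ← occupied
  → r_3 = 1.3769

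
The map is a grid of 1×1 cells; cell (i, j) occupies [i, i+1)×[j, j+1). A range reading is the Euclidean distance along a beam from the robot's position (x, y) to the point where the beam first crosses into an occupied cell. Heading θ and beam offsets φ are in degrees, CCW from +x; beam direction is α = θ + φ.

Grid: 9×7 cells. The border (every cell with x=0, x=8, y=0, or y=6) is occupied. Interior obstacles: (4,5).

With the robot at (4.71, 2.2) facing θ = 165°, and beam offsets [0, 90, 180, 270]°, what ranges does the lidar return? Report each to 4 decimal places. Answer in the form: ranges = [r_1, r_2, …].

ranges = [3.8409, 1.2423, 3.4061, 3.9340]

beam 1: φ=0°, α=165°
  dir = (cos 165°, sin 165°) = (-0.9659, 0.2588); from cell (4,2)
  next x-line at t=0.7350, next y-line at t=3.0910; Δt_x=1.0353, Δt_y=3.8637
    x: enter (3,2) at t=0.7350
    x: enter (2,2) at t=1.7703
    x: enter (1,2) at t=2.8056
    y: enter (1,3) at t=3.0910
    x: enter (0,3) at t=3.8409 ← occupied
  → r_1 = 3.8409
beam 2: φ=90°, α=255°
  dir = (cos 255°, sin 255°) = (-0.2588, -0.9659); from cell (4,2)
  next x-line at t=2.7432, next y-line at t=0.2071; Δt_x=3.8637, Δt_y=1.0353
    y: enter (4,1) at t=0.2071
    y: enter (4,0) at t=1.2423 ← occupied
  → r_2 = 1.2423
beam 3: φ=180°, α=345°
  dir = (cos 345°, sin 345°) = (0.9659, -0.2588); from cell (4,2)
  next x-line at t=0.3002, next y-line at t=0.7727; Δt_x=1.0353, Δt_y=3.8637
    x: enter (5,2) at t=0.3002
    y: enter (5,1) at t=0.7727
    x: enter (6,1) at t=1.3355
    x: enter (7,1) at t=2.3708
    x: enter (8,1) at t=3.4061 ← occupied
  → r_3 = 3.4061
beam 4: φ=270°, α=75°
  dir = (cos 75°, sin 75°) = (0.2588, 0.9659); from cell (4,2)
  next x-line at t=1.1205, next y-line at t=0.8282; Δt_x=3.8637, Δt_y=1.0353
    y: enter (4,3) at t=0.8282
    x: enter (5,3) at t=1.1205
    y: enter (5,4) at t=1.8635
    y: enter (5,5) at t=2.8988
    y: enter (5,6) at t=3.9340 ← occupied
  → r_4 = 3.9340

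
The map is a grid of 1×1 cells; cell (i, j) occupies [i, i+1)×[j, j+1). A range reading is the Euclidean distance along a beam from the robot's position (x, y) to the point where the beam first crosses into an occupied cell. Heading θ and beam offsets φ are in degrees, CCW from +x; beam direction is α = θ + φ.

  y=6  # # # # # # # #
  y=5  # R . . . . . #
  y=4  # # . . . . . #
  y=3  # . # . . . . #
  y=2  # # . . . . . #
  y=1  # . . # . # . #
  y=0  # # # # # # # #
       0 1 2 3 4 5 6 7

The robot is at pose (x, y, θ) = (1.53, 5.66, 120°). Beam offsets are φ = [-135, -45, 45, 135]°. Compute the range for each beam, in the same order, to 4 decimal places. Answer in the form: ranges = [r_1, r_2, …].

ranges = [5.6630, 0.3520, 0.5487, 0.6833]

beam 1: φ=-135°, α=345°
  d=(0.9659,-0.2588)  start (1,5)  tX=0.4866 tY=2.5500  stride 1/|dx|=1.0353 1/|dy|=3.8637
    cross x-line → (2,5), t=0.4866
    cross x-line → (3,5), t=1.5219
    cross y-line → (3,4), t=2.5500
    cross x-line → (4,4), t=2.5571
    cross x-line → (5,4), t=3.5924
    cross x-line → (6,4), t=4.6277
    cross x-line → (7,4), t=5.6630 (wall)
  → r_1 = 5.6630
beam 2: φ=-45°, α=75°
  d=(0.2588,0.9659)  start (1,5)  tX=1.8159 tY=0.3520  stride 1/|dx|=3.8637 1/|dy|=1.0353
    cross y-line → (1,6), t=0.3520 (wall)
  → r_2 = 0.3520
beam 3: φ=45°, α=165°
  d=(-0.9659,0.2588)  start (1,5)  tX=0.5487 tY=1.3137  stride 1/|dx|=1.0353 1/|dy|=3.8637
    cross x-line → (0,5), t=0.5487 (wall)
  → r_3 = 0.5487
beam 4: φ=135°, α=255°
  d=(-0.2588,-0.9659)  start (1,5)  tX=2.0478 tY=0.6833  stride 1/|dx|=3.8637 1/|dy|=1.0353
    cross y-line → (1,4), t=0.6833 (wall)
  → r_4 = 0.6833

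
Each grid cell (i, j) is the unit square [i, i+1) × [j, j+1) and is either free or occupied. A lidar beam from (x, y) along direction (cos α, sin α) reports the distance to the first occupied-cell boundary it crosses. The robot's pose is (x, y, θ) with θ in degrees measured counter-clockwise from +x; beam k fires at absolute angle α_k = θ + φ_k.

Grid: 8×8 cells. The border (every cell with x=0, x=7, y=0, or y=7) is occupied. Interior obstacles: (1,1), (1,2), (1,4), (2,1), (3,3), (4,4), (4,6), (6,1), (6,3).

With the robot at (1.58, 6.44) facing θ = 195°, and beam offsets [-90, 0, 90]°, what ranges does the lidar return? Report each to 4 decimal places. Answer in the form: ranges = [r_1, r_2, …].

beam 1: φ=-90°, α=105°
  cosα=-0.2588 sinα=0.9659 | (1,6) | tMaxX 2.2409 tMaxY 0.5798 | tΔX 3.8637 tΔY 1.0353
    t=0.5798 [y] (1,7) — stop
  → r_1 = 0.5798
beam 2: φ=0°, α=195°
  cosα=-0.9659 sinα=-0.2588 | (1,6) | tMaxX 0.6005 tMaxY 1.7000 | tΔX 1.0353 tΔY 3.8637
    t=0.6005 [x] (0,6) — stop
  → r_2 = 0.6005
beam 3: φ=90°, α=285°
  cosα=0.2588 sinα=-0.9659 | (1,6) | tMaxX 1.6228 tMaxY 0.4555 | tΔX 3.8637 tΔY 1.0353
    t=0.4555 [y] (1,5)
    t=1.4908 [y] (1,4) — stop
  → r_3 = 1.4908

ranges = [0.5798, 0.6005, 1.4908]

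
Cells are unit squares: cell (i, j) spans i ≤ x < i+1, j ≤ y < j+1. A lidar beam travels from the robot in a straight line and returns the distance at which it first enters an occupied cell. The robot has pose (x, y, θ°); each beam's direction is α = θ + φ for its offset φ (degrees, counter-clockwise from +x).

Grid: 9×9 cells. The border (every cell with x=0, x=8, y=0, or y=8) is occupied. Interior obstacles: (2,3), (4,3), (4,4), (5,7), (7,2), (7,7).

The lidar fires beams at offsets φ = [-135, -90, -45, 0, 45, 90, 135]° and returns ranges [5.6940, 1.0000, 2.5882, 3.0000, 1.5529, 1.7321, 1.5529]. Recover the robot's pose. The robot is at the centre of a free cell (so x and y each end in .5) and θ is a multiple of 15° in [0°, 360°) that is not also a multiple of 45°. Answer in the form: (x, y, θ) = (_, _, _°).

Enumerate (i+0.5, j+0.5, θ) over the 43 free cells and 16 admissible headings. For each, cast all 7 beams and compare to the given ranges.
  (6.5, 5.5, 75°): beam 1 = 2.8868 ≠ 5.6940 ✗
  (2.5, 4.5, 300°): beam 1 = 1.5529 ≠ 5.6940 ✗
  (4.5, 7.5, 345°): beam 1 = 4.0415 ≠ 5.6940 ✗
  …
  (5.5, 2.5, 210°): r_1=5.6940, r_2=1.0000, r_3=2.5882, r_4=3.0000, r_5=1.5529, r_6=1.7321, r_7=1.5529 — all match ✓
Unique over the lattice → pose = (5.5, 2.5, 210°).

(x, y, θ) = (5.5, 2.5, 210°)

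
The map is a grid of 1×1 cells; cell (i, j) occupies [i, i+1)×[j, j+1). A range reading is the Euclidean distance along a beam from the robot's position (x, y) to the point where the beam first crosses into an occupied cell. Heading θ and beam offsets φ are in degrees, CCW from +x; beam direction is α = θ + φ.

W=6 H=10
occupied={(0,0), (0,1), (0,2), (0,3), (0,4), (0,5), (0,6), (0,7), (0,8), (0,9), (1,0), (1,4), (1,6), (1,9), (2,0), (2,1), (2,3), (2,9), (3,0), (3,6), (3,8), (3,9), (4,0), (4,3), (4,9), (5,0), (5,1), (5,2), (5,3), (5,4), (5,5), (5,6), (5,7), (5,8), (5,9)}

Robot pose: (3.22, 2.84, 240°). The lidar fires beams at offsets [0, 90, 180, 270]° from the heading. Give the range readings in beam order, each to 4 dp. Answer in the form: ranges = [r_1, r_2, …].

beam 1: φ=0°, α=240°
  cosα=-0.5000 sinα=-0.8660 | (3,2) | tMaxX 0.4400 tMaxY 0.9699 | tΔX 2.0000 tΔY 1.1547
    t=0.4400 [x] (2,2)
    t=0.9699 [y] (2,1) — stop
  → r_1 = 0.9699
beam 2: φ=90°, α=330°
  cosα=0.8660 sinα=-0.5000 | (3,2) | tMaxX 0.9007 tMaxY 1.6800 | tΔX 1.1547 tΔY 2.0000
    t=0.9007 [x] (4,2)
    t=1.6800 [y] (4,1)
    t=2.0554 [x] (5,1) — stop
  → r_2 = 2.0554
beam 3: φ=180°, α=60°
  cosα=0.5000 sinα=0.8660 | (3,2) | tMaxX 1.5600 tMaxY 0.1848 | tΔX 2.0000 tΔY 1.1547
    t=0.1848 [y] (3,3)
    t=1.3395 [y] (3,4)
    t=1.5600 [x] (4,4)
    t=2.4942 [y] (4,5)
    t=3.5600 [x] (5,5) — stop
  → r_3 = 3.5600
beam 4: φ=270°, α=150°
  cosα=-0.8660 sinα=0.5000 | (3,2) | tMaxX 0.2540 tMaxY 0.3200 | tΔX 1.1547 tΔY 2.0000
    t=0.2540 [x] (2,2)
    t=0.3200 [y] (2,3) — stop
  → r_4 = 0.3200

ranges = [0.9699, 2.0554, 3.5600, 0.3200]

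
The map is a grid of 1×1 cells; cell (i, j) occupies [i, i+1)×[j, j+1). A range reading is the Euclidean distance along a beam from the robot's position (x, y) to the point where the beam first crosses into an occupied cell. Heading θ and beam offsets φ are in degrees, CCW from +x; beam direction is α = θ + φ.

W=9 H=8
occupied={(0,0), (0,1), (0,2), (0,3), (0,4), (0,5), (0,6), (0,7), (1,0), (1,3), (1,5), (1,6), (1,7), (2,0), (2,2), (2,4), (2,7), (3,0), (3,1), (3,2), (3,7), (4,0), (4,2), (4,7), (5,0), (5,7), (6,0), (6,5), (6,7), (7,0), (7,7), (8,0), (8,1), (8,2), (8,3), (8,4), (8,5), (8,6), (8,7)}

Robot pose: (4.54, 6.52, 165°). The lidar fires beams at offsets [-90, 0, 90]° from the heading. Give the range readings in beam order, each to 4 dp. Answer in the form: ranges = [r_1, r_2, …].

ranges = [0.4969, 1.8546, 3.6442]

beam 1: φ=-90°, α=75°
  d=(0.2588,0.9659)  start (4,6)  tX=1.7773 tY=0.4969  stride 1/|dx|=3.8637 1/|dy|=1.0353
    cross y-line → (4,7), t=0.4969 (wall)
  → r_1 = 0.4969
beam 2: φ=0°, α=165°
  d=(-0.9659,0.2588)  start (4,6)  tX=0.5590 tY=1.8546  stride 1/|dx|=1.0353 1/|dy|=3.8637
    cross x-line → (3,6), t=0.5590
    cross x-line → (2,6), t=1.5943
    cross y-line → (2,7), t=1.8546 (wall)
  → r_2 = 1.8546
beam 3: φ=90°, α=255°
  d=(-0.2588,-0.9659)  start (4,6)  tX=2.0864 tY=0.5383  stride 1/|dx|=3.8637 1/|dy|=1.0353
    cross y-line → (4,5), t=0.5383
    cross y-line → (4,4), t=1.5736
    cross x-line → (3,4), t=2.0864
    cross y-line → (3,3), t=2.6089
    cross y-line → (3,2), t=3.6442 (wall)
  → r_3 = 3.6442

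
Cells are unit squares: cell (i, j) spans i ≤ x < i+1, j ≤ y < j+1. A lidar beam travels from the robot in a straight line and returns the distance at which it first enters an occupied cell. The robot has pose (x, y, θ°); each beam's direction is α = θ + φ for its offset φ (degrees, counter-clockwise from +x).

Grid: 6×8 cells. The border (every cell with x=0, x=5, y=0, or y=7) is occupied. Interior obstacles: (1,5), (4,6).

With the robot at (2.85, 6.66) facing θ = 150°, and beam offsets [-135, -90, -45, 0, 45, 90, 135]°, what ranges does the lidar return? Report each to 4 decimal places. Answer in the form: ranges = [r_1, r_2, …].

ranges = [1.1906, 0.3926, 0.3520, 0.6800, 1.9153, 1.7000, 5.8597]

beam 1: φ=-135°, α=15°
  direction (0.9659, 0.2588); cell (2,6); t to first gridline: x 0.1553, y 1.3137 (then +1.0353 / +3.8637)
    (3,6) via x @ 0.1553
    (4,6) via x @ 1.1906  # hit
  → r_1 = 1.1906
beam 2: φ=-90°, α=60°
  direction (0.5000, 0.8660); cell (2,6); t to first gridline: x 0.3000, y 0.3926 (then +2.0000 / +1.1547)
    (3,6) via x @ 0.3000
    (3,7) via y @ 0.3926  # hit
  → r_2 = 0.3926
beam 3: φ=-45°, α=105°
  direction (-0.2588, 0.9659); cell (2,6); t to first gridline: x 3.2841, y 0.3520 (then +3.8637 / +1.0353)
    (2,7) via y @ 0.3520  # hit
  → r_3 = 0.3520
beam 4: φ=0°, α=150°
  direction (-0.8660, 0.5000); cell (2,6); t to first gridline: x 0.9815, y 0.6800 (then +1.1547 / +2.0000)
    (2,7) via y @ 0.6800  # hit
  → r_4 = 0.6800
beam 5: φ=45°, α=195°
  direction (-0.9659, -0.2588); cell (2,6); t to first gridline: x 0.8800, y 2.5500 (then +1.0353 / +3.8637)
    (1,6) via x @ 0.8800
    (0,6) via x @ 1.9153  # hit
  → r_5 = 1.9153
beam 6: φ=90°, α=240°
  direction (-0.5000, -0.8660); cell (2,6); t to first gridline: x 1.7000, y 0.7621 (then +2.0000 / +1.1547)
    (2,5) via y @ 0.7621
    (1,5) via x @ 1.7000  # hit
  → r_6 = 1.7000
beam 7: φ=135°, α=285°
  direction (0.2588, -0.9659); cell (2,6); t to first gridline: x 0.5796, y 0.6833 (then +3.8637 / +1.0353)
    (3,6) via x @ 0.5796
    (3,5) via y @ 0.6833
    (3,4) via y @ 1.7186
    (3,3) via y @ 2.7538
    (3,2) via y @ 3.7891
    (4,2) via x @ 4.4433
    (4,1) via y @ 4.8244
    (4,0) via y @ 5.8597  # hit
  → r_7 = 5.8597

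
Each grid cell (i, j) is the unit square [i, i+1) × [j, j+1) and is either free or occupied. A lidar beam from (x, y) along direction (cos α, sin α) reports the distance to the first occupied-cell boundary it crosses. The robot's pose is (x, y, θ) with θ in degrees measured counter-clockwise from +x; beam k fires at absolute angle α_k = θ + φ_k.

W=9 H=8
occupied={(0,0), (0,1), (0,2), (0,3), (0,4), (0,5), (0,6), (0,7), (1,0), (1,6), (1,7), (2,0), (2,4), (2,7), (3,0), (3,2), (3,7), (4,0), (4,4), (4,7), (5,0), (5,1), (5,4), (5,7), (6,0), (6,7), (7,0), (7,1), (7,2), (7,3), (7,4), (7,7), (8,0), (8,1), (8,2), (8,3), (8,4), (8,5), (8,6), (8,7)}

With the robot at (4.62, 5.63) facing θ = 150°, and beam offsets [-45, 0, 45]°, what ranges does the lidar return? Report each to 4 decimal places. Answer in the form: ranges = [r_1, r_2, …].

ranges = [1.4183, 2.7400, 2.4341]

beam 1: φ=-45°, α=105°
  cosα=-0.2588 sinα=0.9659 | (4,5) | tMaxX 2.3955 tMaxY 0.3831 | tΔX 3.8637 tΔY 1.0353
    t=0.3831 [y] (4,6)
    t=1.4183 [y] (4,7) — stop
  → r_1 = 1.4183
beam 2: φ=0°, α=150°
  cosα=-0.8660 sinα=0.5000 | (4,5) | tMaxX 0.7159 tMaxY 0.7400 | tΔX 1.1547 tΔY 2.0000
    t=0.7159 [x] (3,5)
    t=0.7400 [y] (3,6)
    t=1.8706 [x] (2,6)
    t=2.7400 [y] (2,7) — stop
  → r_2 = 2.7400
beam 3: φ=45°, α=195°
  cosα=-0.9659 sinα=-0.2588 | (4,5) | tMaxX 0.6419 tMaxY 2.4341 | tΔX 1.0353 tΔY 3.8637
    t=0.6419 [x] (3,5)
    t=1.6771 [x] (2,5)
    t=2.4341 [y] (2,4) — stop
  → r_3 = 2.4341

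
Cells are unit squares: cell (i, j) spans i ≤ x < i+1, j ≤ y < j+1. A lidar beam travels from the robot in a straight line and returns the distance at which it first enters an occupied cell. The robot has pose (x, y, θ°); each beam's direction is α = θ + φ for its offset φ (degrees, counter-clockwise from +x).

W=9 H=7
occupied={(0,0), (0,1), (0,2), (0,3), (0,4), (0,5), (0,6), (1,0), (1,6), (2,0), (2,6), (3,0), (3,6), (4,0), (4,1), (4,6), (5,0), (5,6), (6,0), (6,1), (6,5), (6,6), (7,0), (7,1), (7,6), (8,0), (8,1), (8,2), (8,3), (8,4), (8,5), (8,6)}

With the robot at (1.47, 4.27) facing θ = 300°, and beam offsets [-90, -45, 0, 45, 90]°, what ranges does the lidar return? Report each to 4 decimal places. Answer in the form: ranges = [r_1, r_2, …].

ranges = [0.5427, 1.8159, 3.7759, 6.7604, 3.4600]

beam 1: φ=-90°, α=210°
  dir = (cos 210°, sin 210°) = (-0.8660, -0.5000); from cell (1,4)
  next x-line at t=0.5427, next y-line at t=0.5400; Δt_x=1.1547, Δt_y=2.0000
    y: enter (1,3) at t=0.5400
    x: enter (0,3) at t=0.5427 ← occupied
  → r_1 = 0.5427
beam 2: φ=-45°, α=255°
  dir = (cos 255°, sin 255°) = (-0.2588, -0.9659); from cell (1,4)
  next x-line at t=1.8159, next y-line at t=0.2795; Δt_x=3.8637, Δt_y=1.0353
    y: enter (1,3) at t=0.2795
    y: enter (1,2) at t=1.3148
    x: enter (0,2) at t=1.8159 ← occupied
  → r_2 = 1.8159
beam 3: φ=0°, α=300°
  dir = (cos 300°, sin 300°) = (0.5000, -0.8660); from cell (1,4)
  next x-line at t=1.0600, next y-line at t=0.3118; Δt_x=2.0000, Δt_y=1.1547
    y: enter (1,3) at t=0.3118
    x: enter (2,3) at t=1.0600
    y: enter (2,2) at t=1.4665
    y: enter (2,1) at t=2.6212
    x: enter (3,1) at t=3.0600
    y: enter (3,0) at t=3.7759 ← occupied
  → r_3 = 3.7759
beam 4: φ=45°, α=345°
  dir = (cos 345°, sin 345°) = (0.9659, -0.2588); from cell (1,4)
  next x-line at t=0.5487, next y-line at t=1.0432; Δt_x=1.0353, Δt_y=3.8637
    x: enter (2,4) at t=0.5487
    y: enter (2,3) at t=1.0432
    x: enter (3,3) at t=1.5840
    x: enter (4,3) at t=2.6192
    x: enter (5,3) at t=3.6545
    x: enter (6,3) at t=4.6898
    y: enter (6,2) at t=4.9069
    x: enter (7,2) at t=5.7251
    x: enter (8,2) at t=6.7604 ← occupied
  → r_4 = 6.7604
beam 5: φ=90°, α=30°
  dir = (cos 30°, sin 30°) = (0.8660, 0.5000); from cell (1,4)
  next x-line at t=0.6120, next y-line at t=1.4600; Δt_x=1.1547, Δt_y=2.0000
    x: enter (2,4) at t=0.6120
    y: enter (2,5) at t=1.4600
    x: enter (3,5) at t=1.7667
    x: enter (4,5) at t=2.9214
    y: enter (4,6) at t=3.4600 ← occupied
  → r_5 = 3.4600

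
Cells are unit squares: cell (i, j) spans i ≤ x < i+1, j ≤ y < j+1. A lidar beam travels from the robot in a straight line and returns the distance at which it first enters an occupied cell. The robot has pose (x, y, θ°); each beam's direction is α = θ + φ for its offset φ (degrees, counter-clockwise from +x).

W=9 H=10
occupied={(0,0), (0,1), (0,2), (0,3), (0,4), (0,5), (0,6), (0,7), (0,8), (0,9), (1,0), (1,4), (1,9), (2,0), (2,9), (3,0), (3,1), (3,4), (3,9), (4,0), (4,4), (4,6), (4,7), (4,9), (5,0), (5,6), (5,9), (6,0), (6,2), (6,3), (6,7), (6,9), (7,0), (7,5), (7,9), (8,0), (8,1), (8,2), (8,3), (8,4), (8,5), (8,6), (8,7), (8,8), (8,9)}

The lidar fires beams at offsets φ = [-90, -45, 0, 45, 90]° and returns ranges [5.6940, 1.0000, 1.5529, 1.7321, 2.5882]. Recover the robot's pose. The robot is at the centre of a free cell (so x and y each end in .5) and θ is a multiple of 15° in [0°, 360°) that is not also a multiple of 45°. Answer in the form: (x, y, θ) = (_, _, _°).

(x, y, θ) = (2.5, 3.5, 165°)

Enumerate (i+0.5, j+0.5, θ) over the 45 free cells and 16 admissible headings. For each, cast all 5 beams and compare to the given ranges.
  (2.5, 6.5, 105°): beam 1 = 1.5529 ≠ 5.6940 ✗
  (2.5, 7.5, 255°): beam 1 = 1.5529 ≠ 5.6940 ✗
  (4.5, 1.5, 285°): beam 1 = 0.5176 ≠ 5.6940 ✗
  …
  (2.5, 3.5, 165°): r_1=5.6940, r_2=1.0000, r_3=1.5529, r_4=1.7321, r_5=2.5882 — all match ✓
No second candidate reproduces the full scan.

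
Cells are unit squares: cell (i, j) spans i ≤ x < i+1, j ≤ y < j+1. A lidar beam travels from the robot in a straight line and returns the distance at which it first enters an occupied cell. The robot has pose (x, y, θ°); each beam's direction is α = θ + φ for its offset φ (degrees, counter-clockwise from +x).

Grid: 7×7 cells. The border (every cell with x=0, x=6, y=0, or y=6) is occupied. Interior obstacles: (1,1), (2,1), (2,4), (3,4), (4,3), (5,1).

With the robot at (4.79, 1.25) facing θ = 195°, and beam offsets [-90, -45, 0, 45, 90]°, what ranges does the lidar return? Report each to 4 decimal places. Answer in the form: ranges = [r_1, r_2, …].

ranges = [1.8117, 4.3763, 0.9659, 0.2887, 0.2588]

beam 1: φ=-90°, α=105°
  cosα=-0.2588 sinα=0.9659 | (4,1) | tMaxX 3.0523 tMaxY 0.7765 | tΔX 3.8637 tΔY 1.0353
    t=0.7765 [y] (4,2)
    t=1.8117 [y] (4,3) — stop
  → r_1 = 1.8117
beam 2: φ=-45°, α=150°
  cosα=-0.8660 sinα=0.5000 | (4,1) | tMaxX 0.9122 tMaxY 1.5000 | tΔX 1.1547 tΔY 2.0000
    t=0.9122 [x] (3,1)
    t=1.5000 [y] (3,2)
    t=2.0669 [x] (2,2)
    t=3.2216 [x] (1,2)
    t=3.5000 [y] (1,3)
    t=4.3763 [x] (0,3) — stop
  → r_2 = 4.3763
beam 3: φ=0°, α=195°
  cosα=-0.9659 sinα=-0.2588 | (4,1) | tMaxX 0.8179 tMaxY 0.9659 | tΔX 1.0353 tΔY 3.8637
    t=0.8179 [x] (3,1)
    t=0.9659 [y] (3,0) — stop
  → r_3 = 0.9659
beam 4: φ=45°, α=240°
  cosα=-0.5000 sinα=-0.8660 | (4,1) | tMaxX 1.5800 tMaxY 0.2887 | tΔX 2.0000 tΔY 1.1547
    t=0.2887 [y] (4,0) — stop
  → r_4 = 0.2887
beam 5: φ=90°, α=285°
  cosα=0.2588 sinα=-0.9659 | (4,1) | tMaxX 0.8114 tMaxY 0.2588 | tΔX 3.8637 tΔY 1.0353
    t=0.2588 [y] (4,0) — stop
  → r_5 = 0.2588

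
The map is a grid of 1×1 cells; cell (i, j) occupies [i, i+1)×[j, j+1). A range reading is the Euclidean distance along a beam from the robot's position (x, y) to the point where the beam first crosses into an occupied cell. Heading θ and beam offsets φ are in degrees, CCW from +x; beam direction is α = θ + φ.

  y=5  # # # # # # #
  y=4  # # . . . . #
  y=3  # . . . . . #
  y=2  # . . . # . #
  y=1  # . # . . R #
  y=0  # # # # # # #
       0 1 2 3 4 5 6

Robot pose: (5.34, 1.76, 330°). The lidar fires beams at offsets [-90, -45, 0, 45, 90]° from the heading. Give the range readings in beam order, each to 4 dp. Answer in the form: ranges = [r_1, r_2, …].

beam 1: φ=-90°, α=240°
  direction (-0.5000, -0.8660); cell (5,1); t to first gridline: x 0.6800, y 0.8776 (then +2.0000 / +1.1547)
    (4,1) via x @ 0.6800
    (4,0) via y @ 0.8776  # hit
  → r_1 = 0.8776
beam 2: φ=-45°, α=285°
  direction (0.2588, -0.9659); cell (5,1); t to first gridline: x 2.5500, y 0.7868 (then +3.8637 / +1.0353)
    (5,0) via y @ 0.7868  # hit
  → r_2 = 0.7868
beam 3: φ=0°, α=330°
  direction (0.8660, -0.5000); cell (5,1); t to first gridline: x 0.7621, y 1.5200 (then +1.1547 / +2.0000)
    (6,1) via x @ 0.7621  # hit
  → r_3 = 0.7621
beam 4: φ=45°, α=15°
  direction (0.9659, 0.2588); cell (5,1); t to first gridline: x 0.6833, y 0.9273 (then +1.0353 / +3.8637)
    (6,1) via x @ 0.6833  # hit
  → r_4 = 0.6833
beam 5: φ=90°, α=60°
  direction (0.5000, 0.8660); cell (5,1); t to first gridline: x 1.3200, y 0.2771 (then +2.0000 / +1.1547)
    (5,2) via y @ 0.2771
    (6,2) via x @ 1.3200  # hit
  → r_5 = 1.3200

ranges = [0.8776, 0.7868, 0.7621, 0.6833, 1.3200]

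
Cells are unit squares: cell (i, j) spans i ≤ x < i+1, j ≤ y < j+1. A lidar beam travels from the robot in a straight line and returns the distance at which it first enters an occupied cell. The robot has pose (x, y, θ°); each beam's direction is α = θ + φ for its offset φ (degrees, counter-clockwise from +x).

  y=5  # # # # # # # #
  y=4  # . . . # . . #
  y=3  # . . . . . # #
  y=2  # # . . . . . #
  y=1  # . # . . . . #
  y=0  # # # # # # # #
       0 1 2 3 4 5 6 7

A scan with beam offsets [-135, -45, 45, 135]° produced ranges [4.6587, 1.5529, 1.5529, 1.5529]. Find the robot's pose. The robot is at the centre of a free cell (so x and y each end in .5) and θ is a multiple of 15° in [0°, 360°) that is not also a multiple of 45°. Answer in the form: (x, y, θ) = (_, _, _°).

The pose lattice has 20·16 = 320 candidates. Test each by forward raycasting.
  (1.5, 4.5, 300°): beam 1 = 0.5176 ≠ 4.6587 ✗
  (6.5, 4.5, 75°): beam 1 = 0.5774 ≠ 4.6587 ✗
  (5.5, 2.5, 255°): beam 1 = 1.7321 ≠ 4.6587 ✗
  (3.5, 4.5, 255°): beam 1 = 0.5774 ≠ 4.6587 ✗
  …
  (2.5, 3.5, 120°): r_1=4.6587, r_2=1.5529, r_3=1.5529, r_4=1.5529 — all match ✓
No second candidate reproduces the full scan.

(x, y, θ) = (2.5, 3.5, 120°)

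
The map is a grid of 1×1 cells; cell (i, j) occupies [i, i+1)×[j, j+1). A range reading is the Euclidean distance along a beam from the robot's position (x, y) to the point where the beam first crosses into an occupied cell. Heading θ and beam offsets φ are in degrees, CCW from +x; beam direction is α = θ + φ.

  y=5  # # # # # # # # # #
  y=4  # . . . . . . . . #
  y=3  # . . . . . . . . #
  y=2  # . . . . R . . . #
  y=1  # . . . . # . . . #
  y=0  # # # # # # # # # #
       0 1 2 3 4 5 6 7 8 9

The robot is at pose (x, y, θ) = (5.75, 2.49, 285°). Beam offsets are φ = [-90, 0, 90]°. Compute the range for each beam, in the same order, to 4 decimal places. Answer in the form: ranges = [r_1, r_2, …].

beam 1: φ=-90°, α=195°
  dir = (cos 195°, sin 195°) = (-0.9659, -0.2588); from cell (5,2)
  next x-line at t=0.7765, next y-line at t=1.8932; Δt_x=1.0353, Δt_y=3.8637
    x: enter (4,2) at t=0.7765
    x: enter (3,2) at t=1.8117
    y: enter (3,1) at t=1.8932
    x: enter (2,1) at t=2.8470
    x: enter (1,1) at t=3.8823
    x: enter (0,1) at t=4.9176 ← occupied
  → r_1 = 4.9176
beam 2: φ=0°, α=285°
  dir = (cos 285°, sin 285°) = (0.2588, -0.9659); from cell (5,2)
  next x-line at t=0.9659, next y-line at t=0.5073; Δt_x=3.8637, Δt_y=1.0353
    y: enter (5,1) at t=0.5073 ← occupied
  → r_2 = 0.5073
beam 3: φ=90°, α=15°
  dir = (cos 15°, sin 15°) = (0.9659, 0.2588); from cell (5,2)
  next x-line at t=0.2588, next y-line at t=1.9705; Δt_x=1.0353, Δt_y=3.8637
    x: enter (6,2) at t=0.2588
    x: enter (7,2) at t=1.2941
    y: enter (7,3) at t=1.9705
    x: enter (8,3) at t=2.3294
    x: enter (9,3) at t=3.3646 ← occupied
  → r_3 = 3.3646

ranges = [4.9176, 0.5073, 3.3646]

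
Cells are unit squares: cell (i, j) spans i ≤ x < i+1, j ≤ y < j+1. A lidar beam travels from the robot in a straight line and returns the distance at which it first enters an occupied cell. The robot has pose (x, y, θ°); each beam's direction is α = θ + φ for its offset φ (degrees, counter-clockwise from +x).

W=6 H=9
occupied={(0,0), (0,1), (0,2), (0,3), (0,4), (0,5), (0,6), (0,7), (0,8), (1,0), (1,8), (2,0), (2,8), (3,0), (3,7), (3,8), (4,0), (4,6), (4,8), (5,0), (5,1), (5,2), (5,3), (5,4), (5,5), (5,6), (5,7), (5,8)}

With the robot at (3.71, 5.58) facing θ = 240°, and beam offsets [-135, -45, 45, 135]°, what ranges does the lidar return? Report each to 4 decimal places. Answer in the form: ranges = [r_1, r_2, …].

ranges = [1.4701, 2.8056, 4.7416, 1.3355]

beam 1: φ=-135°, α=105°
  dir = (cos 105°, sin 105°) = (-0.2588, 0.9659); from cell (3,5)
  next x-line at t=2.7432, next y-line at t=0.4348; Δt_x=3.8637, Δt_y=1.0353
    y: enter (3,6) at t=0.4348
    y: enter (3,7) at t=1.4701 ← occupied
  → r_1 = 1.4701
beam 2: φ=-45°, α=195°
  dir = (cos 195°, sin 195°) = (-0.9659, -0.2588); from cell (3,5)
  next x-line at t=0.7350, next y-line at t=2.2409; Δt_x=1.0353, Δt_y=3.8637
    x: enter (2,5) at t=0.7350
    x: enter (1,5) at t=1.7703
    y: enter (1,4) at t=2.2409
    x: enter (0,4) at t=2.8056 ← occupied
  → r_2 = 2.8056
beam 3: φ=45°, α=285°
  dir = (cos 285°, sin 285°) = (0.2588, -0.9659); from cell (3,5)
  next x-line at t=1.1205, next y-line at t=0.6005; Δt_x=3.8637, Δt_y=1.0353
    y: enter (3,4) at t=0.6005
    x: enter (4,4) at t=1.1205
    y: enter (4,3) at t=1.6357
    y: enter (4,2) at t=2.6710
    y: enter (4,1) at t=3.7063
    y: enter (4,0) at t=4.7416 ← occupied
  → r_3 = 4.7416
beam 4: φ=135°, α=15°
  dir = (cos 15°, sin 15°) = (0.9659, 0.2588); from cell (3,5)
  next x-line at t=0.3002, next y-line at t=1.6228; Δt_x=1.0353, Δt_y=3.8637
    x: enter (4,5) at t=0.3002
    x: enter (5,5) at t=1.3355 ← occupied
  → r_4 = 1.3355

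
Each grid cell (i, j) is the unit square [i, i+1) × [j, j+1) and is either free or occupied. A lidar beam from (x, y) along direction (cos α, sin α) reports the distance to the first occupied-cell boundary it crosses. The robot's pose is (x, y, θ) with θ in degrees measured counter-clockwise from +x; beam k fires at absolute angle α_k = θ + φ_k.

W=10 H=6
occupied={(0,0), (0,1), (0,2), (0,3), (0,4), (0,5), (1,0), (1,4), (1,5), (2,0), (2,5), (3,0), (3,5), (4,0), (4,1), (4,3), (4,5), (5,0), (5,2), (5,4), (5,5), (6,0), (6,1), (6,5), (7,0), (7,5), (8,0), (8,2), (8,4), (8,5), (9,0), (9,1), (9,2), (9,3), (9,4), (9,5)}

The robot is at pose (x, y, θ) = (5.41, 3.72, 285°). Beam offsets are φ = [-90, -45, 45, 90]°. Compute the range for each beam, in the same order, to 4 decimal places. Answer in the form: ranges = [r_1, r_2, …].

beam 1: φ=-90°, α=195°
  direction (-0.9659, -0.2588); cell (5,3); t to first gridline: x 0.4245, y 2.7819 (then +1.0353 / +3.8637)
    (4,3) via x @ 0.4245  # hit
  → r_1 = 0.4245
beam 2: φ=-45°, α=240°
  direction (-0.5000, -0.8660); cell (5,3); t to first gridline: x 0.8200, y 0.8314 (then +2.0000 / +1.1547)
    (4,3) via x @ 0.8200  # hit
  → r_2 = 0.8200
beam 3: φ=45°, α=330°
  direction (0.8660, -0.5000); cell (5,3); t to first gridline: x 0.6813, y 1.4400 (then +1.1547 / +2.0000)
    (6,3) via x @ 0.6813
    (6,2) via y @ 1.4400
    (7,2) via x @ 1.8360
    (8,2) via x @ 2.9907  # hit
  → r_3 = 2.9907
beam 4: φ=90°, α=15°
  direction (0.9659, 0.2588); cell (5,3); t to first gridline: x 0.6108, y 1.0818 (then +1.0353 / +3.8637)
    (6,3) via x @ 0.6108
    (6,4) via y @ 1.0818
    (7,4) via x @ 1.6461
    (8,4) via x @ 2.6814  # hit
  → r_4 = 2.6814

ranges = [0.4245, 0.8200, 2.9907, 2.6814]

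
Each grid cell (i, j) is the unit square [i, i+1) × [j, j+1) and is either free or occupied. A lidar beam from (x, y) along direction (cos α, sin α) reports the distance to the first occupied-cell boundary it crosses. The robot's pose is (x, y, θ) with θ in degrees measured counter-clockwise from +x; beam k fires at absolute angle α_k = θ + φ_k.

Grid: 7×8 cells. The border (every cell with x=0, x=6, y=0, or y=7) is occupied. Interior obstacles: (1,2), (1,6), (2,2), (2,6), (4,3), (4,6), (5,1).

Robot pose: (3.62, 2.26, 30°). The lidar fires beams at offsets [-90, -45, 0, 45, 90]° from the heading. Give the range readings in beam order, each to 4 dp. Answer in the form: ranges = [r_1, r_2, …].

beam 1: φ=-90°, α=300°
  dir = (cos 300°, sin 300°) = (0.5000, -0.8660); from cell (3,2)
  next x-line at t=0.7600, next y-line at t=0.3002; Δt_x=2.0000, Δt_y=1.1547
    y: enter (3,1) at t=0.3002
    x: enter (4,1) at t=0.7600
    y: enter (4,0) at t=1.4549 ← occupied
  → r_1 = 1.4549
beam 2: φ=-45°, α=345°
  dir = (cos 345°, sin 345°) = (0.9659, -0.2588); from cell (3,2)
  next x-line at t=0.3934, next y-line at t=1.0046; Δt_x=1.0353, Δt_y=3.8637
    x: enter (4,2) at t=0.3934
    y: enter (4,1) at t=1.0046
    x: enter (5,1) at t=1.4287 ← occupied
  → r_2 = 1.4287
beam 3: φ=0°, α=30°
  dir = (cos 30°, sin 30°) = (0.8660, 0.5000); from cell (3,2)
  next x-line at t=0.4388, next y-line at t=1.4800; Δt_x=1.1547, Δt_y=2.0000
    x: enter (4,2) at t=0.4388
    y: enter (4,3) at t=1.4800 ← occupied
  → r_3 = 1.4800
beam 4: φ=45°, α=75°
  dir = (cos 75°, sin 75°) = (0.2588, 0.9659); from cell (3,2)
  next x-line at t=1.4682, next y-line at t=0.7661; Δt_x=3.8637, Δt_y=1.0353
    y: enter (3,3) at t=0.7661
    x: enter (4,3) at t=1.4682 ← occupied
  → r_4 = 1.4682
beam 5: φ=90°, α=120°
  dir = (cos 120°, sin 120°) = (-0.5000, 0.8660); from cell (3,2)
  next x-line at t=1.2400, next y-line at t=0.8545; Δt_x=2.0000, Δt_y=1.1547
    y: enter (3,3) at t=0.8545
    x: enter (2,3) at t=1.2400
    y: enter (2,4) at t=2.0092
    y: enter (2,5) at t=3.1639
    x: enter (1,5) at t=3.2400
    y: enter (1,6) at t=4.3186 ← occupied
  → r_5 = 4.3186

ranges = [1.4549, 1.4287, 1.4800, 1.4682, 4.3186]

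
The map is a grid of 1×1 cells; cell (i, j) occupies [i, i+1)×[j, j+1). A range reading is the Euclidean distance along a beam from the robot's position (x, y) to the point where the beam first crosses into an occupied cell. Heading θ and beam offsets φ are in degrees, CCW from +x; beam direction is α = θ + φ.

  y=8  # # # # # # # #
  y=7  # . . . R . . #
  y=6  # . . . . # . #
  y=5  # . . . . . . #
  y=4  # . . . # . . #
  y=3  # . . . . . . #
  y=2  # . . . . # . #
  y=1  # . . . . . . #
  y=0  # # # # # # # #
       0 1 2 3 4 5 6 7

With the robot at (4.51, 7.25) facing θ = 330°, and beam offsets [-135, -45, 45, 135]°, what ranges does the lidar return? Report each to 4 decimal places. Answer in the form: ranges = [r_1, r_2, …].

beam 1: φ=-135°, α=195°
  dir = (cos 195°, sin 195°) = (-0.9659, -0.2588); from cell (4,7)
  next x-line at t=0.5280, next y-line at t=0.9659; Δt_x=1.0353, Δt_y=3.8637
    x: enter (3,7) at t=0.5280
    y: enter (3,6) at t=0.9659
    x: enter (2,6) at t=1.5633
    x: enter (1,6) at t=2.5985
    x: enter (0,6) at t=3.6338 ← occupied
  → r_1 = 3.6338
beam 2: φ=-45°, α=285°
  dir = (cos 285°, sin 285°) = (0.2588, -0.9659); from cell (4,7)
  next x-line at t=1.8932, next y-line at t=0.2588; Δt_x=3.8637, Δt_y=1.0353
    y: enter (4,6) at t=0.2588
    y: enter (4,5) at t=1.2941
    x: enter (5,5) at t=1.8932
    y: enter (5,4) at t=2.3294
    y: enter (5,3) at t=3.3646
    y: enter (5,2) at t=4.3999 ← occupied
  → r_2 = 4.3999
beam 3: φ=45°, α=15°
  dir = (cos 15°, sin 15°) = (0.9659, 0.2588); from cell (4,7)
  next x-line at t=0.5073, next y-line at t=2.8978; Δt_x=1.0353, Δt_y=3.8637
    x: enter (5,7) at t=0.5073
    x: enter (6,7) at t=1.5426
    x: enter (7,7) at t=2.5778 ← occupied
  → r_3 = 2.5778
beam 4: φ=135°, α=105°
  dir = (cos 105°, sin 105°) = (-0.2588, 0.9659); from cell (4,7)
  next x-line at t=1.9705, next y-line at t=0.7765; Δt_x=3.8637, Δt_y=1.0353
    y: enter (4,8) at t=0.7765 ← occupied
  → r_4 = 0.7765

ranges = [3.6338, 4.3999, 2.5778, 0.7765]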